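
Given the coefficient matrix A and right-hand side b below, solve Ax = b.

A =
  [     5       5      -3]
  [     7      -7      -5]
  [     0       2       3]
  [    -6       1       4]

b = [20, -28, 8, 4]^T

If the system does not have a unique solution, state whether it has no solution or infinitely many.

x_1 = 0, x_2 = 4, x_3 = 0

Row-reduce the augmented matrix:
R1 ← R1 / (5).
R2 ← R2 − 7·R1.
R4 ← R4 + 6·R1.
R2 ← R2 / (-14).
R1 ← R1 − 1·R2.
R3 ← R3 − 2·R2.
R4 ← R4 − 7·R2.
R3 ← R3 / (101/35).
R1 ← R1 + 23/35·R3.
R2 ← R2 − 2/35·R3.
R4 reduces to 0 = 0, so the extra equation is consistent.
Reading off the reduced rows gives x_1 = 0, x_2 = 4, x_3 = 0.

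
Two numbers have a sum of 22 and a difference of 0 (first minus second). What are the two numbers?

first number: 11, second number: 11

Let x = first number, y = second number.
  x + y = 22
  x - y = 0
Row-reduce the augmented matrix:
R2 ← R2 − 1·R1.
R2 ← R2 / (-2).
R1 ← R1 − 1·R2.
Reading off the reduced rows gives x = 11, y = 11.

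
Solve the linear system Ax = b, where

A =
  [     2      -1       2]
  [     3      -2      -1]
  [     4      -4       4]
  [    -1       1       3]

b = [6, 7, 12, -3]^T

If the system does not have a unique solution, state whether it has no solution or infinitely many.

no solution

Row-reduce:
R1 ← R1 / (2).
R2 ← R2 − 3·R1.
R3 ← R3 − 4·R1.
R4 ← R4 + 1·R1.
R2 ← R2 / (-1/2).
R1 ← R1 + 1/2·R2.
R3 ← R3 + 2·R2.
R4 ← R4 − 1/2·R2.
R3 ← R3 / (16).
R1 ← R1 − 5·R3.
R2 ← R2 − 8·R3.
Row 4 reduces to 0 = -2, a contradiction. The system is inconsistent.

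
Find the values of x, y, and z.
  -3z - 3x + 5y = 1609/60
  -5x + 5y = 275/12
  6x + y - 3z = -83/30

Row-reduce the augmented matrix:
R1 ← R1 / (-3).
R2 ← R2 + 5·R1.
R3 ← R3 − 6·R1.
R2 ← R2 / (-10/3).
R1 ← R1 + 5/3·R2.
R3 ← R3 − 11·R2.
R3 ← R3 / (15/2).
R1 ← R1 + 3/2·R3.
R2 ← R2 + 3/2·R3.
Reading off the reduced rows gives x = -9/4, y = 7/3, z = -14/5.

x = -9/4, y = 7/3, z = -14/5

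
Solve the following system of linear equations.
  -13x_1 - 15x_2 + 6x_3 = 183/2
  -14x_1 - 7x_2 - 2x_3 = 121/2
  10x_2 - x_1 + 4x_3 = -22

x_1 = -3, x_2 = -3, x_3 = 5/4

Row-reduce the augmented matrix:
R1 ← R1 / (-13).
R2 ← R2 + 14·R1.
R3 ← R3 + 1·R1.
R2 ← R2 / (119/13).
R1 ← R1 − 15/13·R2.
R3 ← R3 − 145/13·R2.
R3 ← R3 / (1648/119).
R1 ← R1 − 72/119·R3.
R2 ← R2 + 110/119·R3.
Reading off the reduced rows gives x_1 = -3, x_2 = -3, x_3 = 5/4.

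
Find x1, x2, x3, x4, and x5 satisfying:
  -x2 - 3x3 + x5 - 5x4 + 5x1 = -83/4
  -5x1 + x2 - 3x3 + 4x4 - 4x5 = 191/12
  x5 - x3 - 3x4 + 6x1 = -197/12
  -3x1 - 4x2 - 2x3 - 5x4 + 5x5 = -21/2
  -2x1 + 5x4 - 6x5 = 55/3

x1 = -4/3, x2 = -1/2, x3 = 3/4, x4 = 7/3, x5 = -2/3

Row-reduce the augmented matrix:
R1 ← R1 / (5).
R2 ← R2 + 5·R1.
R3 ← R3 − 6·R1.
R4 ← R4 + 3·R1.
R5 ← R5 + 2·R1.
Swap R2 and R3.
R2 ← R2 / (6/5).
R1 ← R1 + 1/5·R2.
R4 ← R4 + 23/5·R2.
R5 ← R5 + 2/5·R2.
R3 ← R3 / (-6).
R1 ← R1 + 1/6·R3.
R2 ← R2 − 13/6·R3.
R4 ← R4 − 37/6·R3.
R5 ← R5 + 1/3·R3.
R4 ← R4 / (89/36).
R1 ← R1 + 17/36·R4.
R2 ← R2 − 77/36·R4.
R3 ← R3 − 1/6·R4.
R5 ← R5 − 73/18·R4.
R5 ← R5 / (-745/89).
R1 ← R1 − 52/89·R5.
R2 ← R2 + 246/89·R5.
R3 ← R3 − 34/89·R5.
R4 ← R4 − 63/89·R5.
Reading off the reduced rows gives x1 = -4/3, x2 = -1/2, x3 = 3/4, x4 = 7/3, x5 = -2/3.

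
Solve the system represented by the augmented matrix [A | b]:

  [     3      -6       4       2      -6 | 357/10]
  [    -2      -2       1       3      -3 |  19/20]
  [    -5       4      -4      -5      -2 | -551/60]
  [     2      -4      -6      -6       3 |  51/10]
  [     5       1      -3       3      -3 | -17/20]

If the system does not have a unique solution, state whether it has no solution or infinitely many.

Row-reduce the augmented matrix:
R1 ← R1 / (3).
R2 ← R2 + 2·R1.
R3 ← R3 + 5·R1.
R4 ← R4 − 2·R1.
R5 ← R5 − 5·R1.
R2 ← R2 / (-6).
R1 ← R1 + 2·R2.
R3 ← R3 + 6·R2.
R5 ← R5 − 11·R2.
R3 ← R3 / (-1).
R1 ← R1 − 1/9·R3.
R2 ← R2 + 11/18·R3.
R4 ← R4 + 26/3·R3.
R5 ← R5 + 53/18·R3.
R4 ← R4 / (134/3).
R1 ← R1 + 13/9·R4.
R2 ← R2 − 53/18·R4.
R3 ← R3 − 6·R4.
R5 ← R5 − 455/18·R4.
R5 ← R5 / (-15755/804).
R1 ← R1 − 565/402·R5.
R2 ← R2 − 727/804·R5.
R3 ← R3 + 118/67·R5.
R4 ← R4 − 151/134·R5.
Reading off the reduced rows gives x_1 = 2, x_2 = -9/5, x_3 = 13/5, x_4 = -11/4, x_5 = -7/3.

x_1 = 2, x_2 = -9/5, x_3 = 13/5, x_4 = -11/4, x_5 = -7/3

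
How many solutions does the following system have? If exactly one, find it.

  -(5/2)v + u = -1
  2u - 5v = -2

Row-reduce:
R2 ← R2 − 2·R1.
Rank is 1 with 2 unknowns, leaving v free.

infinitely many solutions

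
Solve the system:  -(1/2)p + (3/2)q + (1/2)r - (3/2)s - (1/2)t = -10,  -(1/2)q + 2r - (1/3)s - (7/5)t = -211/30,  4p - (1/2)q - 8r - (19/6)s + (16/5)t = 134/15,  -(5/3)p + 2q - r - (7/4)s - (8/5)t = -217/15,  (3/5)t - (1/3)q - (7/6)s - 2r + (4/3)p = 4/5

Row-reduce:
R1 ← R1 / (-1/2).
R3 ← R3 − 4·R1.
R4 ← R4 + 5/3·R1.
R5 ← R5 − 4/3·R1.
R2 ← R2 / (-1/2).
R1 ← R1 + 3·R2.
R3 ← R3 − 23/2·R2.
R4 ← R4 + 3·R2.
R5 ← R5 − 11/3·R2.
R3 ← R3 / (42).
R1 ← R1 + 13·R3.
R2 ← R2 + 4·R3.
R4 ← R4 + 44/3·R3.
R5 ← R5 − 14·R3.
R4 ← R4 / (-2059/756).
R1 ← R1 + 521/252·R4.
R2 ← R2 + 95/63·R4.
R3 ← R3 + 137/252·R4.
Row 5 reduces to 0 = 1/6, a contradiction. The system is inconsistent.

no solution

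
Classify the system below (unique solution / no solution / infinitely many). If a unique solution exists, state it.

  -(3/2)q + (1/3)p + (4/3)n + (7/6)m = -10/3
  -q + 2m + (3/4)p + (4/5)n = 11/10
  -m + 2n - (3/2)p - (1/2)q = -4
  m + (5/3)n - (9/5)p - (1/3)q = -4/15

m = 2, n = 2, p = 2, q = 6

Row-reduce the augmented matrix:
R1 ← R1 / (7/6).
R2 ← R2 − 2·R1.
R3 ← R3 + 1·R1.
R4 ← R4 − 1·R1.
R2 ← R2 / (-52/35).
R1 ← R1 − 8/7·R2.
R3 ← R3 − 22/7·R2.
R4 ← R4 − 11/21·R2.
R3 ← R3 / (-87/104).
R1 ← R1 − 11/26·R3.
R2 ← R2 + 25/208·R3.
R4 ← R4 + 6311/3120·R3.
R4 ← R4 / (-2311/1044).
R1 ← R1 − 61/87·R4.
R2 ← R2 + 445/348·R4.
R3 ← R3 + 160/87·R4.
Reading off the reduced rows gives m = 2, n = 2, p = 2, q = 6.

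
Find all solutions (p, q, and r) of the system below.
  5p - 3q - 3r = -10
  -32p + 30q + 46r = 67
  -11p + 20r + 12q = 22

no solution

Row-reduce:
R1 ← R1 / (5).
R2 ← R2 + 32·R1.
R3 ← R3 + 11·R1.
R2 ← R2 / (54/5).
R1 ← R1 + 3/5·R2.
R3 ← R3 − 27/5·R2.
Row 3 reduces to 0 = -3/2, a contradiction. The system is inconsistent.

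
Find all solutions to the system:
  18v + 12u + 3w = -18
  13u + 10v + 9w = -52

infinitely many solutions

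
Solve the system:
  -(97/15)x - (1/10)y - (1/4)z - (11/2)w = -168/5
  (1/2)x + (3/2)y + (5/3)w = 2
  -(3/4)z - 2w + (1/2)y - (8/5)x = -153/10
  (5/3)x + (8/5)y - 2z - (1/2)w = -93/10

no solution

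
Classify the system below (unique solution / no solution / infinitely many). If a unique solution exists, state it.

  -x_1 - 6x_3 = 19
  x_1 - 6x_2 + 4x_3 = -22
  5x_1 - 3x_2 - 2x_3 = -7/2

x_1 = -1, x_2 = 3/2, x_3 = -3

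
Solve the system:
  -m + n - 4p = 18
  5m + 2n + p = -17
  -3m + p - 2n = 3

m = -5, n = 5, p = -2

Row-reduce the augmented matrix:
R1 ← R1 / (-1).
R2 ← R2 − 5·R1.
R3 ← R3 + 3·R1.
R2 ← R2 / (7).
R1 ← R1 + 1·R2.
R3 ← R3 + 5·R2.
R3 ← R3 / (-4/7).
R1 ← R1 − 9/7·R3.
R2 ← R2 + 19/7·R3.
Reading off the reduced rows gives m = -5, n = 5, p = -2.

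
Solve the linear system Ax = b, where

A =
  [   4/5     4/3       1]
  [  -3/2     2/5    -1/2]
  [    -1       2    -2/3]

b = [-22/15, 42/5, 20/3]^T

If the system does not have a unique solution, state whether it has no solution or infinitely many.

Row-reduce the augmented matrix:
R1 ← R1 / (4/5).
R2 ← R2 + 3/2·R1.
R3 ← R3 + 1·R1.
R2 ← R2 / (29/10).
R1 ← R1 − 5/3·R2.
R3 ← R3 − 11/3·R2.
R3 ← R3 / (-67/58).
R1 ← R1 − 40/87·R3.
R2 ← R2 − 55/116·R3.
Reading off the reduced rows gives x_1 = -6, x_2 = 1, x_3 = 2.

x_1 = -6, x_2 = 1, x_3 = 2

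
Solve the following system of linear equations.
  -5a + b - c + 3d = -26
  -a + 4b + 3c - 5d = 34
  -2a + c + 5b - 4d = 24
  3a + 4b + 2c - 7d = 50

infinitely many solutions

Row-reduce:
R1 ← R1 / (-5).
R2 ← R2 + 1·R1.
R3 ← R3 + 2·R1.
R4 ← R4 − 3·R1.
R2 ← R2 / (19/5).
R1 ← R1 + 1/5·R2.
R3 ← R3 − 23/5·R2.
R4 ← R4 − 23/5·R2.
R3 ← R3 / (-47/19).
R1 ← R1 − 7/19·R3.
R2 ← R2 − 16/19·R3.
R4 ← R4 + 47/19·R3.
Rank is 3 with 4 unknowns, leaving d free.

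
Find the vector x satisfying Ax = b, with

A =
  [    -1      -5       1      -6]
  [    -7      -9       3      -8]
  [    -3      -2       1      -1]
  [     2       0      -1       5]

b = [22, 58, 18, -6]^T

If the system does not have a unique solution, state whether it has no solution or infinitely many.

infinitely many solutions

Row-reduce:
R1 ← R1 / (-1).
R2 ← R2 + 7·R1.
R3 ← R3 + 3·R1.
R4 ← R4 − 2·R1.
R2 ← R2 / (26).
R1 ← R1 − 5·R2.
R3 ← R3 − 13·R2.
R4 ← R4 + 10·R2.
Swap R3 and R4.
R3 ← R3 / (-7/13).
R1 ← R1 + 3/13·R3.
R2 ← R2 + 2/13·R3.
Rank is 3 with 4 unknowns, leaving x_4 free.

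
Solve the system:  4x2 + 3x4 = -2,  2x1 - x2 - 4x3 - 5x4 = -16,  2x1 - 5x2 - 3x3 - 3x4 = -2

Row-reduce:
Swap R1 and R2.
R1 ← R1 / (2).
R3 ← R3 − 2·R1.
R2 ← R2 / (4).
R1 ← R1 + 1/2·R2.
R3 ← R3 + 4·R2.
R1 ← R1 + 2·R3.
Rank is 3 with 4 unknowns, leaving x4 free.

infinitely many solutions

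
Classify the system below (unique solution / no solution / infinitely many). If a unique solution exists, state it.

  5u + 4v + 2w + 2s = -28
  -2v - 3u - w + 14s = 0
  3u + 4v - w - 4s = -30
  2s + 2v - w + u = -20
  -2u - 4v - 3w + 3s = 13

u = -2, v = -6, w = 4, s = -1

Row-reduce the augmented matrix:
R1 ← R1 / (5).
R2 ← R2 + 3·R1.
R3 ← R3 − 3·R1.
R4 ← R4 − 1·R1.
R5 ← R5 + 2·R1.
R2 ← R2 / (2/5).
R1 ← R1 − 4/5·R2.
R3 ← R3 − 8/5·R2.
R4 ← R4 − 6/5·R2.
R5 ← R5 + 12/5·R2.
R3 ← R3 / (-3).
R2 ← R2 − 1/2·R3.
R4 ← R4 + 2·R3.
R5 ← R5 + 1·R3.
Swap R4 and R5.
R4 ← R4 / (117).
R1 ← R1 + 30·R4.
R2 ← R2 − 27·R4.
R3 ← R3 − 22·R4.
R5 reduces to 0 = 0, so the extra equation is consistent.
Reading off the reduced rows gives u = -2, v = -6, w = 4, s = -1.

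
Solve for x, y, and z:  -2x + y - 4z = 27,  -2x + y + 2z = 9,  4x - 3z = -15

x = -6, y = 3, z = -3

Row-reduce the augmented matrix:
R1 ← R1 / (-2).
R2 ← R2 + 2·R1.
R3 ← R3 − 4·R1.
Swap R2 and R3.
R2 ← R2 / (2).
R1 ← R1 + 1/2·R2.
R3 ← R3 / (6).
R1 ← R1 + 3/4·R3.
R2 ← R2 + 11/2·R3.
Reading off the reduced rows gives x = -6, y = 3, z = -3.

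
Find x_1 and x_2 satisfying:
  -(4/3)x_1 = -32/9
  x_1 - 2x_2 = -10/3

Row-reduce the augmented matrix:
R1 ← R1 / (-4/3).
R2 ← R2 − 1·R1.
R2 ← R2 / (-2).
Reading off the reduced rows gives x_1 = 8/3, x_2 = 3.

x_1 = 8/3, x_2 = 3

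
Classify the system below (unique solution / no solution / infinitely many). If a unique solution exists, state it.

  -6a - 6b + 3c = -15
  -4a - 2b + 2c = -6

infinitely many solutions

Row-reduce:
R1 ← R1 / (-6).
R2 ← R2 + 4·R1.
R2 ← R2 / (2).
R1 ← R1 − 1·R2.
Rank is 2 with 3 unknowns, leaving c free.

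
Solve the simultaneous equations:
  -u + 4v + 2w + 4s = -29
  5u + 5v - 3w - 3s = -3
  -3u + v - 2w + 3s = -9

infinitely many solutions

Row-reduce:
R1 ← R1 / (-1).
R2 ← R2 − 5·R1.
R3 ← R3 + 3·R1.
R2 ← R2 / (25).
R1 ← R1 + 4·R2.
R3 ← R3 + 11·R2.
R3 ← R3 / (-123/25).
R1 ← R1 + 22/25·R3.
R2 ← R2 − 7/25·R3.
Rank is 3 with 4 unknowns, leaving s free.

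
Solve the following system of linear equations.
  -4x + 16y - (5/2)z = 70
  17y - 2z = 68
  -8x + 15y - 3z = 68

Row-reduce:
R1 ← R1 / (-4).
R3 ← R3 + 8·R1.
R2 ← R2 / (17).
R1 ← R1 + 4·R2.
R3 ← R3 + 17·R2.
Row 3 reduces to 0 = -4, a contradiction. The system is inconsistent.

no solution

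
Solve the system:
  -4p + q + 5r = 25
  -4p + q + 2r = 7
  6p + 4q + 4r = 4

Row-reduce the augmented matrix:
R1 ← R1 / (-4).
R2 ← R2 + 4·R1.
R3 ← R3 − 6·R1.
Swap R2 and R3.
R2 ← R2 / (11/2).
R1 ← R1 + 1/4·R2.
R3 ← R3 / (-3).
R1 ← R1 + 8/11·R3.
R2 ← R2 − 23/11·R3.
Reading off the reduced rows gives p = 0, q = -5, r = 6.

p = 0, q = -5, r = 6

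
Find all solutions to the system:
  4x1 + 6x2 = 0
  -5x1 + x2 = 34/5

From equation 2: x2 = 34/5 + 5·x1.
Substitute into equation 1 and solve: x1 = -6/5.
Then x2 = 4/5.

x1 = -6/5, x2 = 4/5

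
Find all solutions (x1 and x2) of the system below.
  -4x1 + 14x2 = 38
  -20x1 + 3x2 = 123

Row-reduce the augmented matrix:
R1 ← R1 / (-4).
R2 ← R2 + 20·R1.
R2 ← R2 / (-67).
R1 ← R1 + 7/2·R2.
Reading off the reduced rows gives x1 = -6, x2 = 1.

x1 = -6, x2 = 1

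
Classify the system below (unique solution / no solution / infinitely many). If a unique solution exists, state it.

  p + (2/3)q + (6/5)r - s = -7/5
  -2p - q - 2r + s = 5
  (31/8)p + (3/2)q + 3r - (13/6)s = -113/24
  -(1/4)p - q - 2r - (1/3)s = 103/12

Row-reduce:
R2 ← R2 + 2·R1.
R3 ← R3 − 31/8·R1.
R4 ← R4 + 1/4·R1.
R2 ← R2 / (1/3).
R1 ← R1 − 2/3·R2.
R3 ← R3 + 13/12·R2.
R4 ← R4 + 5/6·R2.
R3 ← R3 / (-7/20).
R1 ← R1 − 2/5·R3.
R2 ← R2 − 6/5·R3.
R4 ← R4 + 7/10·R3.
Row 4 reduces to 0 = -2, a contradiction. The system is inconsistent.

no solution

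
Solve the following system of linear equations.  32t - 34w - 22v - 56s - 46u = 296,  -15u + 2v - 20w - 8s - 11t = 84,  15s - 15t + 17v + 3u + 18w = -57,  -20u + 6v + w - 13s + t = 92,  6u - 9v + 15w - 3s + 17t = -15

no solution

Row-reduce:
R1 ← R1 / (-46).
R2 ← R2 + 15·R1.
R3 ← R3 − 3·R1.
R4 ← R4 + 20·R1.
R5 ← R5 − 6·R1.
R2 ← R2 / (211/23).
R1 ← R1 − 11/23·R2.
R3 ← R3 − 358/23·R2.
R4 ← R4 − 358/23·R2.
R5 ← R5 + 273/23·R2.
R3 ← R3 / (6521/211).
R1 ← R1 − 254/211·R3.
R2 ← R2 + 205/211·R3.
R4 ← R4 − 6521/211·R3.
R5 ← R5 + 204/211·R3.
Swap R4 and R5.
R4 ← R4 / (18141/6521).
R1 ← R1 − 5990/6521·R4.
R2 ← R2 − 6051/6521·R4.
R3 ← R3 + 1279/6521·R4.
Row 5 reduces to 0 = 1, a contradiction. The system is inconsistent.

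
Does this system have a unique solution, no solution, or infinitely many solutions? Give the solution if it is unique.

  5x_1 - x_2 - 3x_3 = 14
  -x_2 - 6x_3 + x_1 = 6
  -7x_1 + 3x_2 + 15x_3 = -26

infinitely many solutions

Row-reduce:
R1 ← R1 / (5).
R2 ← R2 − 1·R1.
R3 ← R3 + 7·R1.
R2 ← R2 / (-4/5).
R1 ← R1 + 1/5·R2.
R3 ← R3 − 8/5·R2.
Rank is 2 with 3 unknowns, leaving x_3 free.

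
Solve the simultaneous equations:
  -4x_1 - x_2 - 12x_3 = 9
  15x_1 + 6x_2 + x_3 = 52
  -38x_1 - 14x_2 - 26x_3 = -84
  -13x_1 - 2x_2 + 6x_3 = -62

no solution

Row-reduce:
R1 ← R1 / (-4).
R2 ← R2 − 15·R1.
R3 ← R3 + 38·R1.
R4 ← R4 + 13·R1.
R2 ← R2 / (9/4).
R1 ← R1 − 1/4·R2.
R3 ← R3 + 9/2·R2.
R4 ← R4 − 5/4·R2.
Swap R3 and R4.
R3 ← R3 / (625/9).
R1 ← R1 − 71/9·R3.
R2 ← R2 + 176/9·R3.
Row 4 reduces to 0 = 2, a contradiction. The system is inconsistent.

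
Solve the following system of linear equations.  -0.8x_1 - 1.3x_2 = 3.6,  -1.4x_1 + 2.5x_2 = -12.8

x_1 = 2, x_2 = -4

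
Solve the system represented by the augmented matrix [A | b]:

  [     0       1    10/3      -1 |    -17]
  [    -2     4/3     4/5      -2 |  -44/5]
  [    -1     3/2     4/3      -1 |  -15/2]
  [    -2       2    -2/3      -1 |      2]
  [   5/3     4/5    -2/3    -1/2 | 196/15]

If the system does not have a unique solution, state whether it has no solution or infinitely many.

x_1 = 4, x_2 = 3, x_3 = -6, x_4 = 0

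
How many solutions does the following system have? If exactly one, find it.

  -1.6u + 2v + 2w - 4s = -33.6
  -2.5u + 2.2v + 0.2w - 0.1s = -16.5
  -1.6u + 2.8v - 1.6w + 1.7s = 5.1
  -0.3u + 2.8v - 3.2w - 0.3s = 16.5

u = 6, v = 0, w = -6, s = 3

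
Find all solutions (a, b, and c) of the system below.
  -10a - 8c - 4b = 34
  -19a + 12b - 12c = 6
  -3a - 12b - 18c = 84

Row-reduce the augmented matrix:
R1 ← R1 / (-10).
R2 ← R2 + 19·R1.
R3 ← R3 + 3·R1.
R2 ← R2 / (98/5).
R1 ← R1 − 2/5·R2.
R3 ← R3 + 54/5·R2.
R3 ← R3 / (-678/49).
R1 ← R1 − 36/49·R3.
R2 ← R2 − 8/49·R3.
Reading off the reduced rows gives a = 0, b = -5/2, c = -3.

a = 0, b = -5/2, c = -3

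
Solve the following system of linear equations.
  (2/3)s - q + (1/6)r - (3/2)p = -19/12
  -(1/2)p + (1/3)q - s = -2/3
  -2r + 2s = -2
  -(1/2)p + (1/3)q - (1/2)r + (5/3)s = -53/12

p = 7/3, q = -3, r = -1/2, s = -3/2

Row-reduce the augmented matrix:
R1 ← R1 / (-3/2).
R2 ← R2 + 1/2·R1.
R4 ← R4 + 1/2·R1.
R2 ← R2 / (2/3).
R1 ← R1 − 2/3·R2.
R4 ← R4 − 2/3·R2.
R3 ← R3 / (-2).
R1 ← R1 + 1/18·R3.
R2 ← R2 + 1/12·R3.
R4 ← R4 + 1/2·R3.
R4 ← R4 / (13/6).
R1 ← R1 − 13/18·R4.
R2 ← R2 + 23/12·R4.
R3 ← R3 + 1·R4.
Reading off the reduced rows gives p = 7/3, q = -3, r = -1/2, s = -3/2.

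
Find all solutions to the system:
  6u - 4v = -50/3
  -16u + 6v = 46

Row-reduce the augmented matrix:
R1 ← R1 / (6).
R2 ← R2 + 16·R1.
R2 ← R2 / (-14/3).
R1 ← R1 + 2/3·R2.
Reading off the reduced rows gives u = -3, v = -1/3.

u = -3, v = -1/3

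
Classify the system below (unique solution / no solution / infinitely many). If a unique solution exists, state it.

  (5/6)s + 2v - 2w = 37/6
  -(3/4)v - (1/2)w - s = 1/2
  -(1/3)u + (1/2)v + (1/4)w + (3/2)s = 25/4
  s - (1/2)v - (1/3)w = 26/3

u = -6, v = -4, w = -5, s = 5

Row-reduce the augmented matrix:
Swap R1 and R3.
R1 ← R1 / (-1/3).
R2 ← R2 / (-3/4).
R1 ← R1 + 3/2·R2.
R3 ← R3 − 2·R2.
R4 ← R4 + 1/2·R2.
R3 ← R3 / (-10/3).
R1 ← R1 − 1/4·R3.
R2 ← R2 − 2/3·R3.
R4 ← R4 / (5/3).
R1 ← R1 + 211/80·R4.
R2 ← R2 − 29/30·R4.
R3 ← R3 − 11/20·R4.
Reading off the reduced rows gives u = -6, v = -4, w = -5, s = 5.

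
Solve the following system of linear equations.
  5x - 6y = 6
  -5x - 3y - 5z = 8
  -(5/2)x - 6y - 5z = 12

Row-reduce:
R1 ← R1 / (5).
R2 ← R2 + 5·R1.
R3 ← R3 + 5/2·R1.
R2 ← R2 / (-9).
R1 ← R1 + 6/5·R2.
R3 ← R3 + 9·R2.
Row 3 reduces to 0 = 1, a contradiction. The system is inconsistent.

no solution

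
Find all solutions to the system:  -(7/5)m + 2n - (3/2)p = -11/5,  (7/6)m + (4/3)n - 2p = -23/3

infinitely many solutions

Row-reduce:
R1 ← R1 / (-7/5).
R2 ← R2 − 7/6·R1.
R2 ← R2 / (3).
R1 ← R1 + 10/7·R2.
Rank is 2 with 3 unknowns, leaving p free.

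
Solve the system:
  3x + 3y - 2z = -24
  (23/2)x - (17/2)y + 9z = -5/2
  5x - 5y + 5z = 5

Row-reduce:
R1 ← R1 / (3).
R2 ← R2 − 23/2·R1.
R3 ← R3 − 5·R1.
R2 ← R2 / (-20).
R1 ← R1 − 1·R2.
R3 ← R3 + 10·R2.
Row 3 reduces to 0 = 1/4, a contradiction. The system is inconsistent.

no solution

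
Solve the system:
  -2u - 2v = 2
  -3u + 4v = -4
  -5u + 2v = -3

Row-reduce:
R1 ← R1 / (-2).
R2 ← R2 + 3·R1.
R3 ← R3 + 5·R1.
R2 ← R2 / (7).
R1 ← R1 − 1·R2.
R3 ← R3 − 7·R2.
Row 3 reduces to 0 = -1, a contradiction. The system is inconsistent.

no solution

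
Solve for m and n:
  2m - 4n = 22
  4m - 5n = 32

Row-reduce the augmented matrix:
R1 ← R1 / (2).
R2 ← R2 − 4·R1.
R2 ← R2 / (3).
R1 ← R1 + 2·R2.
Reading off the reduced rows gives m = 3, n = -4.

m = 3, n = -4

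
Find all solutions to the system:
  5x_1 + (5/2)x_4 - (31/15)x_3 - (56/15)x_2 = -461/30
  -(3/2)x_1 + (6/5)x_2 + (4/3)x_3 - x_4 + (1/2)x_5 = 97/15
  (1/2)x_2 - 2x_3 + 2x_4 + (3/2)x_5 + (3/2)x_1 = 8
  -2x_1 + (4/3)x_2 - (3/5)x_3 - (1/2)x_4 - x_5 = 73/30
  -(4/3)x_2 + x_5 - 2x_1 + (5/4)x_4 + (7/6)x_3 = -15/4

infinitely many solutions

Row-reduce:
R1 ← R1 / (5).
R2 ← R2 + 3/2·R1.
R3 ← R3 − 3/2·R1.
R4 ← R4 + 2·R1.
R5 ← R5 + 2·R1.
R2 ← R2 / (2/25).
R1 ← R1 + 56/75·R2.
R3 ← R3 − 81/50·R2.
R4 ← R4 + 4/25·R2.
R5 ← R5 + 212/75·R2.
R3 ← R3 / (-633/40).
R1 ← R1 − 281/45·R3.
R2 ← R2 − 107/12·R3.
R5 ← R5 − 2299/90·R3.
Swap R4 and R5.
R4 ← R4 / (41089/11394).
R1 ← R1 − 3746/5697·R4.
R2 ← R2 − 820/1899·R4.
R3 ← R3 + 505/1266·R4.
Rank is 4 with 5 unknowns, leaving x_5 free.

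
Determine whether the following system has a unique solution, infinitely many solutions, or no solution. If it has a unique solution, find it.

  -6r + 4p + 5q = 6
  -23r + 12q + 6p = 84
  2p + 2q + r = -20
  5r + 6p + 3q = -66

p = -5, q = -2, r = -6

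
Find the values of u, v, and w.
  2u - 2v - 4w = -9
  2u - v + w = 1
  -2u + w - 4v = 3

u = -1/2, v = 0, w = 2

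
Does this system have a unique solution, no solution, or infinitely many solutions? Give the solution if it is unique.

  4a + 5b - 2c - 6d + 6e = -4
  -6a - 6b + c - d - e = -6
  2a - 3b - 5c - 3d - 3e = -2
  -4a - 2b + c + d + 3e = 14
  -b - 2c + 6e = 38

Row-reduce the augmented matrix:
R1 ← R1 / (4).
R2 ← R2 + 6·R1.
R3 ← R3 − 2·R1.
R4 ← R4 + 4·R1.
R2 ← R2 / (3/2).
R1 ← R1 − 5/4·R2.
R3 ← R3 + 11/2·R2.
R4 ← R4 − 3·R2.
R5 ← R5 + 1·R2.
R3 ← R3 / (-34/3).
R1 ← R1 − 7/6·R3.
R2 ← R2 + 4/3·R3.
R4 ← R4 − 3·R3.
R5 ← R5 + 10/3·R3.
R4 ← R4 / (90/17).
R1 ← R1 − 52/17·R4.
R2 ← R2 + 40/17·R4.
R3 ← R3 − 55/17·R4.
R5 ← R5 − 70/17·R4.
R5 ← R5 / (46/9).
R1 ← R1 + 103/45·R5.
R2 ← R2 − 20/9·R5.
R3 ← R3 + 14/9·R5.
R4 ← R4 + 7/45·R5.
Reading off the reduced rows gives a = 3, b = -4, c = -2, d = 5, e = 5.

a = 3, b = -4, c = -2, d = 5, e = 5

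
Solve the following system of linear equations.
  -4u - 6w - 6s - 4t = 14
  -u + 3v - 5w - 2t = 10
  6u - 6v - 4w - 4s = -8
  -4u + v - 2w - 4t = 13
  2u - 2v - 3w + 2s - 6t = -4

u = -5, v = -3, w = -4, s = 3, t = 3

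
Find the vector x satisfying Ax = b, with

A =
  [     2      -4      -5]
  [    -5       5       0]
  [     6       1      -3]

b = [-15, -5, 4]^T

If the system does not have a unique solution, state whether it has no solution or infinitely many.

Row-reduce the augmented matrix:
R1 ← R1 / (2).
R2 ← R2 + 5·R1.
R3 ← R3 − 6·R1.
R2 ← R2 / (-5).
R1 ← R1 + 2·R2.
R3 ← R3 − 13·R2.
R3 ← R3 / (-41/2).
R1 ← R1 − 5/2·R3.
R2 ← R2 − 5/2·R3.
Reading off the reduced rows gives x_1 = 2, x_2 = 1, x_3 = 3.

x_1 = 2, x_2 = 1, x_3 = 3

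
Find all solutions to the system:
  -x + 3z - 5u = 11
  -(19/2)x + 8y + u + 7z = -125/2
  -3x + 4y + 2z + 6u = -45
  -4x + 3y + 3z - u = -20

Row-reduce:
R1 ← R1 / (-1).
R2 ← R2 + 19/2·R1.
R3 ← R3 + 3·R1.
R4 ← R4 + 4·R1.
R2 ← R2 / (8).
R3 ← R3 − 4·R2.
R4 ← R4 − 3·R2.
R3 ← R3 / (15/4).
R1 ← R1 + 3·R3.
R2 ← R2 + 43/16·R3.
R4 ← R4 + 15/16·R3.
Rank is 3 with 4 unknowns, leaving u free.

infinitely many solutions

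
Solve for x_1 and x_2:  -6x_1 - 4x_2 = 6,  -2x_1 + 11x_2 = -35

x_1 = 1, x_2 = -3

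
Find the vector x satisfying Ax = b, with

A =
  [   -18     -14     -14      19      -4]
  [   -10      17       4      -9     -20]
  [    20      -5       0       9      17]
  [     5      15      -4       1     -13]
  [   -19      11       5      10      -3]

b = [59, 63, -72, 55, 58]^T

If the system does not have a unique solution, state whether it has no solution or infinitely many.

x_1 = -3, x_2 = 4, x_3 = -6, x_4 = -1, x_5 = 1

Row-reduce the augmented matrix:
R1 ← R1 / (-18).
R2 ← R2 + 10·R1.
R3 ← R3 − 20·R1.
R4 ← R4 − 5·R1.
R5 ← R5 + 19·R1.
R2 ← R2 / (223/9).
R1 ← R1 − 7/9·R2.
R3 ← R3 + 185/9·R2.
R4 ← R4 − 100/9·R2.
R5 ← R5 − 232/9·R2.
R3 ← R3 / (-1290/223).
R1 ← R1 − 91/223·R3.
R2 ← R2 − 106/223·R3.
R4 ← R4 + 2937/223·R3.
R5 ← R5 − 1678/223·R3.
R4 ← R4 / (-3563/215).
R1 ← R1 − 347/645·R4.
R2 ← R2 − 227/645·R4.
R3 ← R3 + 3097/1290·R4.
R5 ← R5 − 36577/1290·R4.
R5 ← R5 / (637213/42756).
R1 ← R1 − 6289/10689·R5.
R2 ← R2 + 19711/21378·R5.
R3 ← R3 − 23309/42756·R5.
R4 ← R4 − 493/7126·R5.
Reading off the reduced rows gives x_1 = -3, x_2 = 4, x_3 = -6, x_4 = -1, x_5 = 1.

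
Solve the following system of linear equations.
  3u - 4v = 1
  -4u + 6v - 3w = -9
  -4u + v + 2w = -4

u = 3, v = 2, w = 3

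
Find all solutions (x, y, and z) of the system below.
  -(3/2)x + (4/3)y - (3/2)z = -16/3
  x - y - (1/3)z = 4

infinitely many solutions

Row-reduce:
R1 ← R1 / (-3/2).
R2 ← R2 − 1·R1.
R2 ← R2 / (-1/9).
R1 ← R1 + 8/9·R2.
Rank is 2 with 3 unknowns, leaving z free.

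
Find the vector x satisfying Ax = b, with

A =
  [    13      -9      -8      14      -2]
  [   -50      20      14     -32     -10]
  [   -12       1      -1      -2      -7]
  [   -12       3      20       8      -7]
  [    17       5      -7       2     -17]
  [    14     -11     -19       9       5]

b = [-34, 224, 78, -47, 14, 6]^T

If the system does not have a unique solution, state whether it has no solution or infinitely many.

x_1 = -4, x_2 = 0, x_3 = -5, x_4 = -2, x_5 = -3

Row-reduce the augmented matrix:
R1 ← R1 / (13).
R2 ← R2 + 50·R1.
R3 ← R3 + 12·R1.
R4 ← R4 + 12·R1.
R5 ← R5 − 17·R1.
R6 ← R6 − 14·R1.
R2 ← R2 / (-190/13).
R1 ← R1 + 9/13·R2.
R3 ← R3 + 95/13·R2.
R4 ← R4 + 69/13·R2.
R5 ← R5 − 218/13·R2.
R6 ← R6 + 17/13·R2.
Swap R3 and R4.
R3 ← R3 / (1777/95).
R1 ← R1 − 17/95·R3.
R2 ← R2 − 109/95·R3.
R5 ← R5 + 1499/95·R3.
R6 ← R6 + 844/95·R3.
Swap R4 and R5.
R4 ← R4 / (35034/1777).
R1 ← R1 + 146/1777·R4.
R2 ← R2 + 4072/1777·R4.
R3 ← R3 − 1234/1777·R4.
R6 ← R6 + 3309/1777·R4.
Swap R5 and R6.
R5 ← R5 / (48091/11678).
R1 ← R1 − 9710/17517·R5.
R2 ← R2 + 50969/17517·R5.
R3 ← R3 − 20393/17517·R5.
R4 ← R4 + 65263/35034·R5.
R6 reduces to 0 = 0, so the extra equation is consistent.
Reading off the reduced rows gives x_1 = -4, x_2 = 0, x_3 = -5, x_4 = -2, x_5 = -3.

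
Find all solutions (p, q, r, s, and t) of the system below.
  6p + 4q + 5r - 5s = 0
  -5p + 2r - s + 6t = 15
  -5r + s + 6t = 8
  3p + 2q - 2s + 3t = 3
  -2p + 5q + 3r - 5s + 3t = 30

no solution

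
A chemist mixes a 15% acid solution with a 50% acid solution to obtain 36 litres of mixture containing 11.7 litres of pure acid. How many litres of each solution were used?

Let a = litres of solution A, b = litres of solution B.
  b + a = 36
  (3/20)a + (1/2)b = 117/10
Row-reduce the augmented matrix:
R2 ← R2 − 3/20·R1.
R2 ← R2 / (7/20).
R1 ← R1 − 1·R2.
Reading off the reduced rows gives a = 18, b = 18.

litres of solution A: 18, litres of solution B: 18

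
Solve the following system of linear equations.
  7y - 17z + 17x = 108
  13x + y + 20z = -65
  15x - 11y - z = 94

x = 3, y = -4, z = -5

Row-reduce the augmented matrix:
R1 ← R1 / (17).
R2 ← R2 − 13·R1.
R3 ← R3 − 15·R1.
R2 ← R2 / (-74/17).
R1 ← R1 − 7/17·R2.
R3 ← R3 + 292/17·R2.
R3 ← R3 / (-4300/37).
R1 ← R1 − 157/74·R3.
R2 ← R2 + 561/74·R3.
Reading off the reduced rows gives x = 3, y = -4, z = -5.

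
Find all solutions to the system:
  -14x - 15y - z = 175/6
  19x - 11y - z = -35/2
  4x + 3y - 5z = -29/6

x = -4/3, y = -2/3, z = -1/2

Row-reduce the augmented matrix:
R1 ← R1 / (-14).
R2 ← R2 − 19·R1.
R3 ← R3 − 4·R1.
R2 ← R2 / (-439/14).
R1 ← R1 − 15/14·R2.
R3 ← R3 + 9/7·R2.
R3 ← R3 / (-2278/439).
R1 ← R1 + 4/439·R3.
R2 ← R2 − 33/439·R3.
Reading off the reduced rows gives x = -4/3, y = -2/3, z = -1/2.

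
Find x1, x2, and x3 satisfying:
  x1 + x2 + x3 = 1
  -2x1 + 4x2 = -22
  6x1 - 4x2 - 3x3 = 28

Row-reduce the augmented matrix:
R2 ← R2 + 2·R1.
R3 ← R3 − 6·R1.
R2 ← R2 / (6).
R1 ← R1 − 1·R2.
R3 ← R3 + 10·R2.
R3 ← R3 / (-17/3).
R1 ← R1 − 2/3·R3.
R2 ← R2 − 1/3·R3.
Reading off the reduced rows gives x1 = 3, x2 = -4, x3 = 2.

x1 = 3, x2 = -4, x3 = 2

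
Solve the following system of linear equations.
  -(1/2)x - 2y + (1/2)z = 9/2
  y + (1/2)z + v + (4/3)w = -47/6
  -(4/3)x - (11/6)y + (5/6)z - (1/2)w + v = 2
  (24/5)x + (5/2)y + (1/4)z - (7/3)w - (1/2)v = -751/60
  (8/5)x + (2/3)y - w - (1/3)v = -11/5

no solution

Row-reduce:
R1 ← R1 / (-1/2).
R3 ← R3 + 4/3·R1.
R4 ← R4 − 24/5·R1.
R5 ← R5 − 8/5·R1.
R1 ← R1 − 4·R2.
R3 ← R3 − 7/2·R2.
R4 ← R4 + 167/10·R2.
R5 ← R5 + 86/15·R2.
R3 ← R3 / (-9/4).
R1 ← R1 + 3·R3.
R2 ← R2 − 1/2·R3.
R4 ← R4 − 67/5·R3.
R5 ← R5 − 67/15·R3.
R4 ← R4 / (-1463/135).
R1 ← R1 − 14/9·R4.
R2 ← R2 − 5/27·R4.
R3 ← R3 − 62/27·R4.
R5 ← R5 + 1463/405·R4.
Row 5 reduces to 0 = 2/3, a contradiction. The system is inconsistent.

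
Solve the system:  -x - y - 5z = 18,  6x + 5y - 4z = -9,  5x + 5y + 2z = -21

x = -6, y = 3, z = -3

Row-reduce the augmented matrix:
R1 ← R1 / (-1).
R2 ← R2 − 6·R1.
R3 ← R3 − 5·R1.
R2 ← R2 / (-1).
R1 ← R1 − 1·R2.
R3 ← R3 / (-23).
R1 ← R1 + 29·R3.
R2 ← R2 − 34·R3.
Reading off the reduced rows gives x = -6, y = 3, z = -3.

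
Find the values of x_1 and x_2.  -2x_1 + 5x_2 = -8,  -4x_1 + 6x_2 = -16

x_1 = 4, x_2 = 0

Row-reduce the augmented matrix:
R1 ← R1 / (-2).
R2 ← R2 + 4·R1.
R2 ← R2 / (-4).
R1 ← R1 + 5/2·R2.
Reading off the reduced rows gives x_1 = 4, x_2 = 0.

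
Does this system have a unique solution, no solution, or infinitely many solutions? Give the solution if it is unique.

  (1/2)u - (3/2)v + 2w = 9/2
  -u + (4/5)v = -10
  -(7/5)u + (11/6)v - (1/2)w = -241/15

u = 6, v = -5, w = -3

Row-reduce the augmented matrix:
R1 ← R1 / (1/2).
R2 ← R2 + 1·R1.
R3 ← R3 + 7/5·R1.
R2 ← R2 / (-11/5).
R1 ← R1 + 3·R2.
R3 ← R3 + 71/30·R2.
R3 ← R3 / (263/330).
R1 ← R1 + 16/11·R3.
R2 ← R2 + 20/11·R3.
Reading off the reduced rows gives u = 6, v = -5, w = -3.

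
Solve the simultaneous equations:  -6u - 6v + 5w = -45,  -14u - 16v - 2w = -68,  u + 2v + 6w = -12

no solution

Row-reduce:
R1 ← R1 / (-6).
R2 ← R2 + 14·R1.
R3 ← R3 − 1·R1.
R2 ← R2 / (-2).
R1 ← R1 − 1·R2.
R3 ← R3 − 1·R2.
Row 3 reduces to 0 = -1, a contradiction. The system is inconsistent.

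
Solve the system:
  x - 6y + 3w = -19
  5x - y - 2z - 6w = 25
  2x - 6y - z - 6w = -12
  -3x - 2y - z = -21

Row-reduce the augmented matrix:
R2 ← R2 − 5·R1.
R3 ← R3 − 2·R1.
R4 ← R4 + 3·R1.
R2 ← R2 / (29).
R1 ← R1 + 6·R2.
R3 ← R3 − 6·R2.
R4 ← R4 + 20·R2.
R3 ← R3 / (-17/29).
R1 ← R1 + 12/29·R3.
R2 ← R2 + 2/29·R3.
R4 ← R4 + 69/29·R3.
R4 ← R4 / (435/17).
R1 ← R1 − 69/17·R4.
R2 ← R2 − 3/17·R4.
R3 ← R3 − 222/17·R4.
Reading off the reduced rows gives x = 5, y = 4, z = -2, w = 0.

x = 5, y = 4, z = -2, w = 0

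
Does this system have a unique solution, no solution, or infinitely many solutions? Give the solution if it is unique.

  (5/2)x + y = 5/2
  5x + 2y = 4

no solution

Row-reduce:
R1 ← R1 / (5/2).
R2 ← R2 − 5·R1.
Row 2 reduces to 0 = -1, a contradiction. The system is inconsistent.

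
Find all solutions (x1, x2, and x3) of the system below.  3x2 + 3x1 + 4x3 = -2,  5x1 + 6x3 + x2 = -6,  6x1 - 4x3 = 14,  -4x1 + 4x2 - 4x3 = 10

Row-reduce:
R1 ← R1 / (3).
R2 ← R2 − 5·R1.
R3 ← R3 − 6·R1.
R4 ← R4 + 4·R1.
R2 ← R2 / (-4).
R1 ← R1 − 1·R2.
R3 ← R3 + 6·R2.
R4 ← R4 − 8·R2.
R3 ← R3 / (-11).
R1 ← R1 − 7/6·R3.
R2 ← R2 − 1/6·R3.
Row 4 reduces to 0 = 2, a contradiction. The system is inconsistent.

no solution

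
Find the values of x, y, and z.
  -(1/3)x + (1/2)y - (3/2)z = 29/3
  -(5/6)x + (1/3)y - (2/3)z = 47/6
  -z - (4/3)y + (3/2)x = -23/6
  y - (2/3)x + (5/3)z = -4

x = -5, y = 1, z = -5

Row-reduce the augmented matrix:
R1 ← R1 / (-1/3).
R2 ← R2 + 5/6·R1.
R3 ← R3 − 3/2·R1.
R4 ← R4 + 2/3·R1.
R2 ← R2 / (-11/12).
R1 ← R1 + 3/2·R2.
R3 ← R3 − 11/12·R2.
R3 ← R3 / (-14/3).
R1 ← R1 + 6/11·R3.
R2 ← R2 + 37/11·R3.
R4 ← R4 − 14/3·R3.
R4 reduces to 0 = 0, so the extra equation is consistent.
Reading off the reduced rows gives x = -5, y = 1, z = -5.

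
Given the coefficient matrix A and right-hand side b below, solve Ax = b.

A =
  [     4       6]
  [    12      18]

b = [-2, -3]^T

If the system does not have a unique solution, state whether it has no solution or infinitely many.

no solution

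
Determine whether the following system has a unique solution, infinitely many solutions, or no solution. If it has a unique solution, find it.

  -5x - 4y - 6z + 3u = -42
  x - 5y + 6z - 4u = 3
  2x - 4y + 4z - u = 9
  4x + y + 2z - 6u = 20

Row-reduce the augmented matrix:
R1 ← R1 / (-5).
R2 ← R2 − 1·R1.
R3 ← R3 − 2·R1.
R4 ← R4 − 4·R1.
R2 ← R2 / (-29/5).
R1 ← R1 − 4/5·R2.
R3 ← R3 + 28/5·R2.
R4 ← R4 + 11/5·R2.
R3 ← R3 / (-88/29).
R1 ← R1 − 54/29·R3.
R2 ← R2 + 24/29·R3.
R4 ← R4 + 134/29·R3.
R4 ← R4 / (-335/44).
R1 ← R1 − 47/44·R4.
R2 ← R2 + 4/11·R4.
R3 ← R3 + 101/88·R4.
Reading off the reduced rows gives x = 5, y = 2, z = 2, u = 1.

x = 5, y = 2, z = 2, u = 1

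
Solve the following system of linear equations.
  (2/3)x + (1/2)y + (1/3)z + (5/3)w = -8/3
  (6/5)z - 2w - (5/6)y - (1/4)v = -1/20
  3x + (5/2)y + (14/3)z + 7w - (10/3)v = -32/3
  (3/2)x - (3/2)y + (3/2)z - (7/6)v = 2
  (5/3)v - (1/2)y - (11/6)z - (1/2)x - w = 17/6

no solution

Row-reduce:
R1 ← R1 / (2/3).
R3 ← R3 − 3·R1.
R4 ← R4 − 3/2·R1.
R5 ← R5 + 1/2·R1.
R2 ← R2 / (-5/6).
R1 ← R1 − 3/4·R2.
R3 ← R3 − 1/4·R2.
R4 ← R4 + 21/8·R2.
R5 ← R5 + 1/8·R2.
R3 ← R3 / (529/150).
R1 ← R1 − 79/50·R3.
R2 ← R2 + 36/25·R3.
R4 ← R4 + 303/100·R3.
R5 ← R5 + 529/300·R3.
R4 ← R4 / (849/529).
R1 ← R1 − 631/529·R4.
R2 ← R2 − 1032/529·R4.
R3 ← R3 + 165/529·R4.
Row 5 reduces to 0 = 3/2, a contradiction. The system is inconsistent.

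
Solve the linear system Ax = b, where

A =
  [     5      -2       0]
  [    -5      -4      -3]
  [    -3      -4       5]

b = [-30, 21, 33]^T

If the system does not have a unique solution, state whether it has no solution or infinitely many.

x_1 = -6, x_2 = 0, x_3 = 3

Row-reduce the augmented matrix:
R1 ← R1 / (5).
R2 ← R2 + 5·R1.
R3 ← R3 + 3·R1.
R2 ← R2 / (-6).
R1 ← R1 + 2/5·R2.
R3 ← R3 + 26/5·R2.
R3 ← R3 / (38/5).
R1 ← R1 − 1/5·R3.
R2 ← R2 − 1/2·R3.
Reading off the reduced rows gives x_1 = -6, x_2 = 0, x_3 = 3.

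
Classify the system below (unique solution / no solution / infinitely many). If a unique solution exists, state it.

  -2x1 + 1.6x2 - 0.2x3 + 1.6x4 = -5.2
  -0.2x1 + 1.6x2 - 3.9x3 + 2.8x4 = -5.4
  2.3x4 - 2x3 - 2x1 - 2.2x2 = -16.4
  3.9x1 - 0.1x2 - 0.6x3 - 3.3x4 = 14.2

Row-reduce the augmented matrix:
R1 ← R1 / (-2).
R2 ← R2 + 1/5·R1.
R3 ← R3 + 2·R1.
R4 ← R4 − 39/10·R1.
R2 ← R2 / (36/25).
R1 ← R1 + 4/5·R2.
R3 ← R3 + 19/5·R2.
R4 ← R4 − 151/50·R2.
R3 ← R3 / (-2167/180).
R1 ← R1 + 37/18·R3.
R2 ← R2 + 97/36·R3.
R4 ← R4 − 2573/360·R3.
R4 ← R4 / (-50497/43340).
R1 ← R1 + 1392/2167·R4.
R2 ← R2 − 509/4334·R4.
R3 ← R3 + 1380/2167·R4.
Reading off the reduced rows gives x1 = 4, x2 = 2, x3 = 2, x4 = 0.

x1 = 4, x2 = 2, x3 = 2, x4 = 0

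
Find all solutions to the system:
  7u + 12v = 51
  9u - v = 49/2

Row-reduce the augmented matrix:
R1 ← R1 / (7).
R2 ← R2 − 9·R1.
R2 ← R2 / (-115/7).
R1 ← R1 − 12/7·R2.
Reading off the reduced rows gives u = 3, v = 5/2.

u = 3, v = 5/2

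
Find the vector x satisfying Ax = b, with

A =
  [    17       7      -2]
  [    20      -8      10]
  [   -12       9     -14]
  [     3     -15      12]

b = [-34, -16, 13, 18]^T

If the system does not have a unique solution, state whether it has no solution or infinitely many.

x_1 = -1, x_2 = -3, x_3 = -2

Row-reduce the augmented matrix:
R1 ← R1 / (17).
R2 ← R2 − 20·R1.
R3 ← R3 + 12·R1.
R4 ← R4 − 3·R1.
R2 ← R2 / (-276/17).
R1 ← R1 − 7/17·R2.
R3 ← R3 − 237/17·R2.
R4 ← R4 + 276/17·R2.
R3 ← R3 / (-221/46).
R1 ← R1 − 9/46·R3.
R2 ← R2 + 35/46·R3.
R4 reduces to 0 = 0, so the extra equation is consistent.
Reading off the reduced rows gives x_1 = -1, x_2 = -3, x_3 = -2.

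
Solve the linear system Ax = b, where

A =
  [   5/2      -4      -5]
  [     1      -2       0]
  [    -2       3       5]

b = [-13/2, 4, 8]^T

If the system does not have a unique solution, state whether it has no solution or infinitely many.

Row-reduce:
R1 ← R1 / (5/2).
R2 ← R2 − 1·R1.
R3 ← R3 + 2·R1.
R2 ← R2 / (-2/5).
R1 ← R1 + 8/5·R2.
R3 ← R3 + 1/5·R2.
Row 3 reduces to 0 = -1/2, a contradiction. The system is inconsistent.

no solution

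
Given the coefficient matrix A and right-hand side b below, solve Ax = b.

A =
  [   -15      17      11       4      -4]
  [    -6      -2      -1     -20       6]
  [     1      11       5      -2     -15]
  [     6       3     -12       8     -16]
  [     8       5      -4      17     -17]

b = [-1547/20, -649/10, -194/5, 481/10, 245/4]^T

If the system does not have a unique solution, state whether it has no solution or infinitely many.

x_1 = 7/4, x_2 = -14/5, x_3 = -3/2, x_4 = 3, x_5 = -1/4

Row-reduce the augmented matrix:
R1 ← R1 / (-15).
R2 ← R2 + 6·R1.
R3 ← R3 − 1·R1.
R4 ← R4 − 6·R1.
R5 ← R5 − 8·R1.
R2 ← R2 / (-44/5).
R1 ← R1 + 17/15·R2.
R3 ← R3 − 182/15·R2.
R4 ← R4 − 49/5·R2.
R5 ← R5 − 211/15·R2.
R3 ← R3 / (-113/66).
R1 ← R1 + 5/132·R3.
R2 ← R2 − 27/44·R3.
R4 ← R4 + 599/44·R3.
R5 ← R5 + 893/132·R3.
R4 ← R4 / (26683/113).
R1 ← R1 − 363/113·R4.
R2 ← R2 + 999/113·R4.
R3 ← R3 − 2080/113·R4.
R5 ← R5 − 12332/113·R4.
R5 ← R5 / (-76769/53366).
R1 ← R1 + 26678/26683·R5.
R2 ← R2 + 39928/26683·R5.
R3 ← R3 − 14436/26683·R5.
R4 ← R4 − 6539/53366·R5.
Reading off the reduced rows gives x_1 = 7/4, x_2 = -14/5, x_3 = -3/2, x_4 = 3, x_5 = -1/4.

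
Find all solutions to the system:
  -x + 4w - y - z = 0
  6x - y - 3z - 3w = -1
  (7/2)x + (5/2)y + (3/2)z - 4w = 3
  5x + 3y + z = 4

Row-reduce:
R1 ← R1 / (-1).
R2 ← R2 − 6·R1.
R3 ← R3 − 7/2·R1.
R4 ← R4 − 5·R1.
R2 ← R2 / (-7).
R1 ← R1 − 1·R2.
R3 ← R3 + 1·R2.
R4 ← R4 + 2·R2.
R3 ← R3 / (-5/7).
R1 ← R1 + 2/7·R3.
R2 ← R2 − 9/7·R3.
R4 ← R4 + 10/7·R3.
Row 4 reduces to 0 = -2, a contradiction. The system is inconsistent.

no solution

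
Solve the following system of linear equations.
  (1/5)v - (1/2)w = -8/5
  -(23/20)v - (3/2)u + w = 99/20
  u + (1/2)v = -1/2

no solution

Row-reduce:
Swap R1 and R2.
R1 ← R1 / (-3/2).
R3 ← R3 − 1·R1.
R2 ← R2 / (1/5).
R1 ← R1 − 23/30·R2.
R3 ← R3 + 4/15·R2.
Row 3 reduces to 0 = 2/3, a contradiction. The system is inconsistent.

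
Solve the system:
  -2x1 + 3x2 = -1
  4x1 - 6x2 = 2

infinitely many solutions

Row-reduce:
R1 ← R1 / (-2).
R2 ← R2 − 4·R1.
Rank is 1 with 2 unknowns, leaving x2 free.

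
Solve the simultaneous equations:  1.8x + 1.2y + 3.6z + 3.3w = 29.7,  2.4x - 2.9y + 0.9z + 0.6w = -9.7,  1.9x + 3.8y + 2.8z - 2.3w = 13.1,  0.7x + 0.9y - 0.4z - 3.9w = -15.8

x = 0, y = 5, z = 2, w = 5

Row-reduce the augmented matrix:
R1 ← R1 / (9/5).
R2 ← R2 − 12/5·R1.
R3 ← R3 − 19/10·R1.
R4 ← R4 − 7/10·R1.
R2 ← R2 / (-9/2).
R1 ← R1 − 2/3·R2.
R3 ← R3 − 38/15·R2.
R4 ← R4 − 13/30·R2.
R3 ← R3 / (-719/225).
R1 ← R1 − 64/45·R3.
R2 ← R2 − 13/15·R3.
R4 ← R4 + 979/450·R3.
R4 ← R4 / (-13417/86280).
R1 ← R1 + 9731/4314·R4.
R2 ← R2 + 3751/2876·R4.
R3 ← R3 − 21391/8628·R4.
Reading off the reduced rows gives x = 0, y = 5, z = 2, w = 5.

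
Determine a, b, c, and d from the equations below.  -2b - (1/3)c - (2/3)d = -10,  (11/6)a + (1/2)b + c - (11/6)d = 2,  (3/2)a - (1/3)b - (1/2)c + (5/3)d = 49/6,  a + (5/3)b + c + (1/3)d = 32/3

a = 3, b = 4, c = 0, d = 3

Row-reduce the augmented matrix:
Swap R1 and R2.
R1 ← R1 / (11/6).
R3 ← R3 − 3/2·R1.
R4 ← R4 − 1·R1.
R2 ← R2 / (-2).
R1 ← R1 − 3/11·R2.
R3 ← R3 + 49/66·R2.
R4 ← R4 − 46/33·R2.
R3 ← R3 / (-43/36).
R1 ← R1 − 1/2·R3.
R2 ← R2 − 1/6·R3.
R4 ← R4 − 2/9·R3.
R4 ← R4 / (194/129).
R1 ← R1 − 160/473·R4.
R2 ← R2 − 383/473·R4.
R3 ← R3 + 1352/473·R4.
Reading off the reduced rows gives a = 3, b = 4, c = 0, d = 3.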